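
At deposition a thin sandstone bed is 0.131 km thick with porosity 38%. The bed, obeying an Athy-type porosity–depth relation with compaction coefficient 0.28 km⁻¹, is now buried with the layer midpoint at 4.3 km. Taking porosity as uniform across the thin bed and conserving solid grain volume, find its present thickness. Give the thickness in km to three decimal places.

Porosity at 4.3 km: n = 0.38·exp(−0.28×4.3) = 0.1140
Solid-volume conservation: h(1−n) = h₀(1−n₀) ⇒ h = h₀·(1−n₀)/(1−n)
h = 0.131 × (1 − 0.38)/(1 − 0.1140) = 0.131 × 0.6998 = 0.0917 km

0.092 km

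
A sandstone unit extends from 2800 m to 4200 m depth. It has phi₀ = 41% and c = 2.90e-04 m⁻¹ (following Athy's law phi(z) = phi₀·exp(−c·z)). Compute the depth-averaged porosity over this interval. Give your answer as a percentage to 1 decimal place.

15.0%

Working in km (1 km = 1000 m; c in km⁻¹ = c in m⁻¹ × 1000):
⟨phi⟩ = (1/(z₂−z₁)) ∫ phi₀ e^(−cz) dz = phi₀·(e^(−c·z₁) − e^(−c·z₂)) / (c·(z₂−z₁))
e^(−0.29×2.8) = 0.4440; e^(−0.29×4.2) = 0.2958
⟨phi⟩ = 0.41 × (0.4440 − 0.2958) / (0.29 × 1.4) = 0.41 × 0.3649 = 0.1496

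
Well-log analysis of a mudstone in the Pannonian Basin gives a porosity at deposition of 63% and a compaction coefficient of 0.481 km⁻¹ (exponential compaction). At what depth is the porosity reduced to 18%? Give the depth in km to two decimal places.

2.60 km

Invert Athy's law: z = ln(phi₀/phi) / k
z = ln(0.63/0.18) / 0.481 = ln(3.5) / 0.481 = 1.2528 / 0.481 = 2.604 km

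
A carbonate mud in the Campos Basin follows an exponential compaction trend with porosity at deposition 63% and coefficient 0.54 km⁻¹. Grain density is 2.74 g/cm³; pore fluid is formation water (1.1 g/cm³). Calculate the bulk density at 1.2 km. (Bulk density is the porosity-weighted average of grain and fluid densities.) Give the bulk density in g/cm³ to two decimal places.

Porosity at depth: phi = 0.63·exp(−0.54×1.2) = 0.63×0.5231 = 0.3295
Bulk density: ρ_b = (1−phi)ρ_g + phi·ρ_f = 0.6705×2.74 + 0.3295×1.1
       = 1.837 + 0.363 = 2.200 g/cm³

2.20 g/cm³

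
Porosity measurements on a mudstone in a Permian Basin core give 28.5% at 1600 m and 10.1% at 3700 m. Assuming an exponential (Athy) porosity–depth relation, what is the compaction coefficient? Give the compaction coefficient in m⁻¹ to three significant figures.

Working in km (1 km = 1000 m; k in km⁻¹ = k in m⁻¹ × 1000):
Athy: φ(Z) = φ₀ e^(−kZ) ⇒ φ₁/φ₂ = e^{k(Z₂−Z₁)} ⇒ k = ln(φ₁/φ₂)/(Z₂−Z₁)
k = ln(0.285/0.101) / (3.7 − 1.6) = ln(2.822) / 2.1 = 1.0374 / 2.1 = 0.494 km⁻¹

0.000494 m⁻¹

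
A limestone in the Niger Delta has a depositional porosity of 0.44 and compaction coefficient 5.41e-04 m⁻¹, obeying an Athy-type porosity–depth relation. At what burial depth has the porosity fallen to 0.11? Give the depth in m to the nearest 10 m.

Working in km (1 km = 1000 m; k in km⁻¹ = k in m⁻¹ × 1000):
Invert Athy's law: Z = ln(φ₀/φ) / k
Z = ln(0.44/0.11) / 0.541 = ln(4) / 0.541 = 1.3863 / 0.541 = 2.562 km

2560 m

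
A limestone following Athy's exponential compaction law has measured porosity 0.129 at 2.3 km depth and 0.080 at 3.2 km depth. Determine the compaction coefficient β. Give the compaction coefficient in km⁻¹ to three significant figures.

0.531 km⁻¹

Athy: φ(Z) = φ₀ e^(−βZ) ⇒ φ₁/φ₂ = e^{β(Z₂−Z₁)} ⇒ β = ln(φ₁/φ₂)/(Z₂−Z₁)
β = ln(0.129/0.08) / (3.2 − 2.3) = ln(1.613) / 0.9 = 0.4778 / 0.9 = 0.5309 km⁻¹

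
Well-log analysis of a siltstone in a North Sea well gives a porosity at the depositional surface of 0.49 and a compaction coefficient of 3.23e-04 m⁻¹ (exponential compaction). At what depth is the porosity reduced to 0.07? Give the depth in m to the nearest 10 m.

6020 m

Working in km (1 km = 1000 m; β in km⁻¹ = β in m⁻¹ × 1000):
Invert Athy's law: Z = ln(phi₀/phi) / β
Z = ln(0.49/0.07) / 0.323 = ln(7) / 0.323 = 1.9459 / 0.323 = 6.024 km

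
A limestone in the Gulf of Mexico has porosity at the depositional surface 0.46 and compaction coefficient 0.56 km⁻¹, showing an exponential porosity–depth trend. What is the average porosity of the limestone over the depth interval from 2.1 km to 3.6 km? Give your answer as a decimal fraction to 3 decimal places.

⟨phi⟩ = (1/(z₂−z₁)) ∫ phi₀ e^(−βz) dz = phi₀·(e^(−β·z₁) − e^(−β·z₂)) / (β·(z₂−z₁))
e^(−0.56×2.1) = 0.3085; e^(−0.56×3.6) = 0.1332
⟨phi⟩ = 0.46 × (0.3085 − 0.1332) / (0.56 × 1.5) = 0.46 × 0.2087 = 0.0960

0.096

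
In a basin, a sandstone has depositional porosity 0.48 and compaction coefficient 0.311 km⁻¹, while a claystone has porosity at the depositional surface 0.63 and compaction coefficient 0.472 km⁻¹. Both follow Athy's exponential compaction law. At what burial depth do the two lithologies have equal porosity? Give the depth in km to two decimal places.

1.69 km

Set φ₀ₐ e^(−kₐz) = φ₀ᵦ e^(−kᵦz) ⇒ ln(φ₀ₐ/φ₀ᵦ) = (kₐ − kᵦ)·z
z = ln(0.48/0.63) / (0.311 − 0.472) = -0.2719 / -0.161 = 1.689 km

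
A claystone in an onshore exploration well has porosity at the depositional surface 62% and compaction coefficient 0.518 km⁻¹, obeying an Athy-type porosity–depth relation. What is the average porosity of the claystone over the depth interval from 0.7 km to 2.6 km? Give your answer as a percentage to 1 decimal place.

27.5%

⟨φ⟩ = (1/(z₂−z₁)) ∫ φ₀ e^(−cz) dz = φ₀·(e^(−c·z₁) − e^(−c·z₂)) / (c·(z₂−z₁))
e^(−0.518×0.7) = 0.6959; e^(−0.518×2.6) = 0.2601
⟨φ⟩ = 0.62 × (0.6959 − 0.2601) / (0.518 × 1.9) = 0.62 × 0.4428 = 0.2745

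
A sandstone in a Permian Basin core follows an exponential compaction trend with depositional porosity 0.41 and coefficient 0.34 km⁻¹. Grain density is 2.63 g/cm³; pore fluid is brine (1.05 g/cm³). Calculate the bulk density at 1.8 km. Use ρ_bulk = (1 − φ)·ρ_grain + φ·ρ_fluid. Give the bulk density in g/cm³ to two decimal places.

2.28 g/cm³

Porosity at depth: φ = 0.41·exp(−0.34×1.8) = 0.41×0.5423 = 0.2223
Bulk density: ρ_b = (1−φ)ρ_g + φ·ρ_f = 0.7777×2.63 + 0.2223×1.05
       = 2.045 + 0.233 = 2.279 g/cm³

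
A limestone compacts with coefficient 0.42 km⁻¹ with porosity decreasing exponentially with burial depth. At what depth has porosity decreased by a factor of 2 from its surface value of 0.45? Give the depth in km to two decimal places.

φ/φ₀ = 1/2 ⇒ exp(−β·d) = 1/2 ⇒ d = ln(2) / β
d = 0.6931 / 0.42 = 1.650 km

1.65 km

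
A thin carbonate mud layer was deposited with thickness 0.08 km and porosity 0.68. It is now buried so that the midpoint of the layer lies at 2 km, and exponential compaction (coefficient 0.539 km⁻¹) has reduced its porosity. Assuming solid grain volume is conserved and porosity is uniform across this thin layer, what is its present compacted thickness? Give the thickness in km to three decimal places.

Porosity at 2 km: n = 0.68·exp(−0.539×2) = 0.2314
Solid-volume conservation: h(1−n) = h₀(1−n₀) ⇒ h = h₀·(1−n₀)/(1−n)
h = 0.08 × (1 − 0.68)/(1 − 0.2314) = 0.08 × 0.4163 = 0.0333 km

0.033 km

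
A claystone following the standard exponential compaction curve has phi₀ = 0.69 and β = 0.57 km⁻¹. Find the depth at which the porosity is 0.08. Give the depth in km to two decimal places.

Invert Athy's law: d = ln(phi₀/phi) / β
d = ln(0.69/0.08) / 0.57 = ln(8.625) / 0.57 = 2.1547 / 0.57 = 3.780 km

3.78 km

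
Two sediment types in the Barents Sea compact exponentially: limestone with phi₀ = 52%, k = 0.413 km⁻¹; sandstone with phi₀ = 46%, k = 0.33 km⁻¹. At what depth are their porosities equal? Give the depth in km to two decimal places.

Set phi₀ₐ e^(−kₐd) = phi₀ᵦ e^(−kᵦd) ⇒ ln(phi₀ₐ/phi₀ᵦ) = (kₐ − kᵦ)·d
d = ln(0.52/0.46) / (0.413 − 0.33) = 0.1226 / 0.083 = 1.477 km

1.48 km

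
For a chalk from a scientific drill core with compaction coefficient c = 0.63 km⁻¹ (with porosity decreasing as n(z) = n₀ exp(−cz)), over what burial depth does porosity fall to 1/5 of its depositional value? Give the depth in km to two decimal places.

2.55 km

n/n₀ = 1/5 ⇒ exp(−c·z) = 1/5 ⇒ z = ln(5) / c
z = 1.6094 / 0.63 = 2.555 km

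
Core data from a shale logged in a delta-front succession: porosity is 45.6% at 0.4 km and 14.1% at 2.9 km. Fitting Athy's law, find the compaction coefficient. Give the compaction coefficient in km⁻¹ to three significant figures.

Athy: phi(z) = phi₀ e^(−kz) ⇒ phi₁/phi₂ = e^{k(z₂−z₁)} ⇒ k = ln(phi₁/phi₂)/(z₂−z₁)
k = ln(0.456/0.141) / (2.9 − 0.4) = ln(3.234) / 2.5 = 1.1737 / 2.5 = 0.4695 km⁻¹

0.469 km⁻¹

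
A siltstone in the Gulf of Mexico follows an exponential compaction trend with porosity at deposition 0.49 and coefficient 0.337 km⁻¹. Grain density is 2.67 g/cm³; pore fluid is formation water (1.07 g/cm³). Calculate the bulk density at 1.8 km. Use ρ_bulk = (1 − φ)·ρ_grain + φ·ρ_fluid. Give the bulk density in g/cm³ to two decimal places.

Porosity at depth: φ = 0.49·exp(−0.337×1.8) = 0.49×0.5452 = 0.2671
Bulk density: ρ_b = (1−φ)ρ_g + φ·ρ_f = 0.7329×2.67 + 0.2671×1.07
       = 1.957 + 0.286 = 2.243 g/cm³

2.24 g/cm³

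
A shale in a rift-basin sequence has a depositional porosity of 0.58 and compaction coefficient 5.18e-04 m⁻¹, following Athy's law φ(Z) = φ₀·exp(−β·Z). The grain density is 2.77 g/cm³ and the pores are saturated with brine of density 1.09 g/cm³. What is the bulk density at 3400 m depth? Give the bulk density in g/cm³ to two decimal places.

2.60 g/cm³

Working in km (1 km = 1000 m; β in km⁻¹ = β in m⁻¹ × 1000):
Porosity at depth: φ = 0.58·exp(−0.518×3.4) = 0.58×0.1718 = 0.0997
Bulk density: ρ_b = (1−φ)ρ_g + φ·ρ_f = 0.9003×2.77 + 0.0997×1.09
       = 2.494 + 0.109 = 2.603 g/cm³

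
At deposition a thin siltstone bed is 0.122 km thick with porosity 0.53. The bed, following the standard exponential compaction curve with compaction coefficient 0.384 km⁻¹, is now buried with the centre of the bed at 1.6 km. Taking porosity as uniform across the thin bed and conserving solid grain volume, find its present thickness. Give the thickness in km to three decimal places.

0.080 km

Porosity at 1.6 km: phi = 0.53·exp(−0.384×1.6) = 0.2867
Solid-volume conservation: h(1−phi) = h₀(1−phi₀) ⇒ h = h₀·(1−phi₀)/(1−phi)
h = 0.122 × (1 − 0.53)/(1 − 0.2867) = 0.122 × 0.6589 = 0.0804 km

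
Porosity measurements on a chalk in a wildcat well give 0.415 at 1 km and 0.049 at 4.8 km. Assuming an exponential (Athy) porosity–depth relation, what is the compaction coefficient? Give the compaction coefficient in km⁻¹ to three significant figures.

0.562 km⁻¹

Athy: n(Z) = n₀ e^(−kZ) ⇒ n₁/n₂ = e^{k(Z₂−Z₁)} ⇒ k = ln(n₁/n₂)/(Z₂−Z₁)
k = ln(0.415/0.049) / (4.8 − 1) = ln(8.469) / 3.8 = 2.1365 / 3.8 = 0.5622 km⁻¹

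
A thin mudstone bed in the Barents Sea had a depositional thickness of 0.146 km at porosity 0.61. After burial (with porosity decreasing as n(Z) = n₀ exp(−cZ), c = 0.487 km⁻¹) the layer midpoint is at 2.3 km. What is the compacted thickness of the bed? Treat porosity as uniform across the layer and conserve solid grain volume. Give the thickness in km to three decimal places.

0.071 km

Porosity at 2.3 km: n = 0.61·exp(−0.487×2.3) = 0.1990
Solid-volume conservation: h(1−n) = h₀(1−n₀) ⇒ h = h₀·(1−n₀)/(1−n)
h = 0.146 × (1 − 0.61)/(1 − 0.1990) = 0.146 × 0.4869 = 0.0711 km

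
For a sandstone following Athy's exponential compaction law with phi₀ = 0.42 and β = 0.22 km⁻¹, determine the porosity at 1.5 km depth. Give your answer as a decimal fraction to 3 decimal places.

phi = phi₀·exp(−β·Z) = 0.42 × exp(−0.22 × 1.5) = 0.42 × exp(−0.33)
  = 0.42 × 0.7189 = 0.3019

0.302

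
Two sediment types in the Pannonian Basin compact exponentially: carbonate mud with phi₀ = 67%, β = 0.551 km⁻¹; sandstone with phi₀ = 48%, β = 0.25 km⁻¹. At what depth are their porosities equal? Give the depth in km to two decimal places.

Set phi₀ₐ e^(−βₐd) = phi₀ᵦ e^(−βᵦd) ⇒ ln(phi₀ₐ/phi₀ᵦ) = (βₐ − βᵦ)·d
d = ln(0.67/0.48) / (0.551 − 0.25) = 0.3335 / 0.301 = 1.108 km

1.11 km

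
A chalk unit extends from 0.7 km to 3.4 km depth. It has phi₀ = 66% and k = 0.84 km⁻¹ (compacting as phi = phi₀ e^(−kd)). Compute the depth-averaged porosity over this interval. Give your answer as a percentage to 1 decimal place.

⟨phi⟩ = (1/(d₂−d₁)) ∫ phi₀ e^(−kd) dd = phi₀·(e^(−k·d₁) − e^(−k·d₂)) / (k·(d₂−d₁))
e^(−0.84×0.7) = 0.5554; e^(−0.84×3.4) = 0.0575
⟨phi⟩ = 0.66 × (0.5554 − 0.0575) / (0.84 × 2.7) = 0.66 × 0.2195 = 0.1449

14.5%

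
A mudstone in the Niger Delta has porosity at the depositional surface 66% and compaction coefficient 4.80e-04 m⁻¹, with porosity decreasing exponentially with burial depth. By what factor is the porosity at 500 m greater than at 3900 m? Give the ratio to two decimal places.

Working in km (1 km = 1000 m; c in km⁻¹ = c in m⁻¹ × 1000):
φ(Z₁)/φ(Z₂) = e^(−c·Z₁)/e^(−c·Z₂) = e^{c(Z₂−Z₁)}
= exp(0.48 × 3.4) = exp(1.632) = 5.1141

5.11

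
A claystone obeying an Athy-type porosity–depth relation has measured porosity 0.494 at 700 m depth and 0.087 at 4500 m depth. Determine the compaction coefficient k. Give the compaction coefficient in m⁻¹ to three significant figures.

0.000457 m⁻¹

Working in km (1 km = 1000 m; k in km⁻¹ = k in m⁻¹ × 1000):
Athy: φ(d) = φ₀ e^(−kd) ⇒ φ₁/φ₂ = e^{k(d₂−d₁)} ⇒ k = ln(φ₁/φ₂)/(d₂−d₁)
k = ln(0.494/0.087) / (4.5 − 0.7) = ln(5.678) / 3.8 = 1.7366 / 3.8 = 0.457 km⁻¹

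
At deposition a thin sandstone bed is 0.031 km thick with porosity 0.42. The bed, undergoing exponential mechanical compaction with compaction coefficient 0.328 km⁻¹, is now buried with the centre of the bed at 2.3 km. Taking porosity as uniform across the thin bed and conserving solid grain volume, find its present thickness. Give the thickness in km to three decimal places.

Porosity at 2.3 km: φ = 0.42·exp(−0.328×2.3) = 0.1975
Solid-volume conservation: h(1−φ) = h₀(1−φ₀) ⇒ h = h₀·(1−φ₀)/(1−φ)
h = 0.031 × (1 − 0.42)/(1 − 0.1975) = 0.031 × 0.7228 = 0.0224 km

0.022 km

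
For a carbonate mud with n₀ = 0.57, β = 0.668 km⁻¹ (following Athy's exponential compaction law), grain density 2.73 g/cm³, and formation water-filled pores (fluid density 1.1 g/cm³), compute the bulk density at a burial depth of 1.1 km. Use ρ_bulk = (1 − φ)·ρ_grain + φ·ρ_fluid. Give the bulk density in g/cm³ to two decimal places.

2.28 g/cm³

Porosity at depth: n = 0.57·exp(−0.668×1.1) = 0.57×0.4796 = 0.2734
Bulk density: ρ_b = (1−n)ρ_g + n·ρ_f = 0.7266×2.73 + 0.2734×1.1
       = 1.984 + 0.301 = 2.284 g/cm³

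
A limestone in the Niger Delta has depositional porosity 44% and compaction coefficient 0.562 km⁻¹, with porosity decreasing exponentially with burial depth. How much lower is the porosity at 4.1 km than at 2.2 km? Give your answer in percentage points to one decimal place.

n(2.2) = 0.44·e^(−0.562×2.2) = 0.1278
n(4.1) = 0.44·e^(−0.562×4.1) = 0.0439
Δn = 0.1278 − 0.0439 = 0.0839

8.4 percentage points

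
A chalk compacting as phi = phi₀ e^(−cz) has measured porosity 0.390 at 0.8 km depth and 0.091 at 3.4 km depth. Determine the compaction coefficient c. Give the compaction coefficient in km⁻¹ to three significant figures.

0.560 km⁻¹

Athy: phi(z) = phi₀ e^(−cz) ⇒ phi₁/phi₂ = e^{c(z₂−z₁)} ⇒ c = ln(phi₁/phi₂)/(z₂−z₁)
c = ln(0.39/0.091) / (3.4 − 0.8) = ln(4.286) / 2.6 = 1.4553 / 2.6 = 0.5597 km⁻¹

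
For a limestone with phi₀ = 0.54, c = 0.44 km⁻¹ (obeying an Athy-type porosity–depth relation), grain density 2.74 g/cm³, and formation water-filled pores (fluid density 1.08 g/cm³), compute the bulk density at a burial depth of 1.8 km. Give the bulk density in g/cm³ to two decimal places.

Porosity at depth: phi = 0.54·exp(−0.44×1.8) = 0.54×0.4529 = 0.2446
Bulk density: ρ_b = (1−phi)ρ_g + phi·ρ_f = 0.7554×2.74 + 0.2446×1.08
       = 2.070 + 0.264 = 2.334 g/cm³

2.33 g/cm³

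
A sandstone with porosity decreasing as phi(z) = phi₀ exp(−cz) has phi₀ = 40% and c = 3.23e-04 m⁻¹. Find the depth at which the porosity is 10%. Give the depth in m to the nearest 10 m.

4290 m

Working in km (1 km = 1000 m; c in km⁻¹ = c in m⁻¹ × 1000):
Invert Athy's law: z = ln(phi₀/phi) / c
z = ln(0.4/0.1) / 0.323 = ln(4) / 0.323 = 1.3863 / 0.323 = 4.292 km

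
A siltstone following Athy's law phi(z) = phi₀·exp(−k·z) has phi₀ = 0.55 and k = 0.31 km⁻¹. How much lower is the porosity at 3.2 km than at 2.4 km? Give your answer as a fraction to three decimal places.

phi(2.4) = 0.55·e^(−0.31×2.4) = 0.2614
phi(3.2) = 0.55·e^(−0.31×3.2) = 0.2040
Δphi = 0.2614 − 0.2040 = 0.0574

0.057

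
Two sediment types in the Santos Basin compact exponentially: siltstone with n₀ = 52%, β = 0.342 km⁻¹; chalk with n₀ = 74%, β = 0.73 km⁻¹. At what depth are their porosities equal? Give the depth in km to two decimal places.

0.91 km

Set n₀ₐ e^(−βₐz) = n₀ᵦ e^(−βᵦz) ⇒ ln(n₀ₐ/n₀ᵦ) = (βₐ − βᵦ)·z
z = ln(0.52/0.74) / (0.342 − 0.73) = -0.3528 / -0.388 = 0.909 km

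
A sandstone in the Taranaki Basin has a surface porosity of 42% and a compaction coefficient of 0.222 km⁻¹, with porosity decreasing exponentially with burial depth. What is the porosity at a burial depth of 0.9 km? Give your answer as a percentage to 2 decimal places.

phi = phi₀·exp(−c·z) = 0.42 × exp(−0.222 × 0.9) = 0.42 × exp(−0.1998)
  = 0.42 × 0.8189 = 0.3439

34.39%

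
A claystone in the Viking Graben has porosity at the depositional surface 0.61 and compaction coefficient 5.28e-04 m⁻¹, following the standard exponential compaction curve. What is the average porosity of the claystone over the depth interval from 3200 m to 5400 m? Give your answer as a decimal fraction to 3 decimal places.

0.067

Working in km (1 km = 1000 m; k in km⁻¹ = k in m⁻¹ × 1000):
⟨φ⟩ = (1/(Z₂−Z₁)) ∫ φ₀ e^(−kZ) dZ = φ₀·(e^(−k·Z₁) − e^(−k·Z₂)) / (k·(Z₂−Z₁))
e^(−0.528×3.2) = 0.1846; e^(−0.528×5.4) = 0.0578
⟨φ⟩ = 0.61 × (0.1846 − 0.0578) / (0.528 × 2.2) = 0.61 × 0.1092 = 0.0666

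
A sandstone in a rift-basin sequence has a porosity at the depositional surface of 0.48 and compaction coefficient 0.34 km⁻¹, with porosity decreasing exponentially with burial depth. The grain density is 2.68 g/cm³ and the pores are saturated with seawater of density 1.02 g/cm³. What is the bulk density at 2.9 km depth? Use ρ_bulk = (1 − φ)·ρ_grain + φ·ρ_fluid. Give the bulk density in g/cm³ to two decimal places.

Porosity at depth: phi = 0.48·exp(−0.34×2.9) = 0.48×0.3731 = 0.1791
Bulk density: ρ_b = (1−phi)ρ_g + phi·ρ_f = 0.8209×2.68 + 0.1791×1.02
       = 2.200 + 0.183 = 2.383 g/cm³

2.38 g/cm³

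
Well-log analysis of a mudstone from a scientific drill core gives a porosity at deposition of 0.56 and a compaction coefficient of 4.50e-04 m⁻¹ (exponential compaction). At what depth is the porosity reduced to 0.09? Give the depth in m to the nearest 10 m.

Working in km (1 km = 1000 m; k in km⁻¹ = k in m⁻¹ × 1000):
Invert Athy's law: z = ln(φ₀/φ) / k
z = ln(0.56/0.09) / 0.45 = ln(6.222) / 0.45 = 1.8281 / 0.45 = 4.063 km

4060 m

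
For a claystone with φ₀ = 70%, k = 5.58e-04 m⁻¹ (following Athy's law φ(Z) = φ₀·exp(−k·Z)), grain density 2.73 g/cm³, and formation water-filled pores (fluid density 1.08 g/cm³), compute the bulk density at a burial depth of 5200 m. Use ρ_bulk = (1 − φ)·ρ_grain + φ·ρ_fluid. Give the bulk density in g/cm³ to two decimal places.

2.67 g/cm³

Working in km (1 km = 1000 m; k in km⁻¹ = k in m⁻¹ × 1000):
Porosity at depth: φ = 0.7·exp(−0.558×5.2) = 0.7×0.0549 = 0.0385
Bulk density: ρ_b = (1−φ)ρ_g + φ·ρ_f = 0.9615×2.73 + 0.0385×1.08
       = 2.625 + 0.042 = 2.667 g/cm³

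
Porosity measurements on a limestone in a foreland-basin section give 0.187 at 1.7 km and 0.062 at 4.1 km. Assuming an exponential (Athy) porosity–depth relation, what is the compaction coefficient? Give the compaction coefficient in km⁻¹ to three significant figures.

0.460 km⁻¹

Athy: n(d) = n₀ e^(−βd) ⇒ n₁/n₂ = e^{β(d₂−d₁)} ⇒ β = ln(n₁/n₂)/(d₂−d₁)
β = ln(0.187/0.062) / (4.1 − 1.7) = ln(3.016) / 2.4 = 1.1040 / 2.4 = 0.46 km⁻¹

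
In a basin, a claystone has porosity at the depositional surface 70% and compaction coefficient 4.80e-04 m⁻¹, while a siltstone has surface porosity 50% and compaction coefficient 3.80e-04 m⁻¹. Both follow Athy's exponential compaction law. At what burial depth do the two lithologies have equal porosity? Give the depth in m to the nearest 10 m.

Working in km (1 km = 1000 m; k in km⁻¹ = k in m⁻¹ × 1000):
Set n₀ₐ e^(−kₐz) = n₀ᵦ e^(−kᵦz) ⇒ ln(n₀ₐ/n₀ᵦ) = (kₐ − kᵦ)·z
z = ln(0.7/0.5) / (0.48 − 0.38) = 0.3365 / 0.1 = 3.365 km

3360 m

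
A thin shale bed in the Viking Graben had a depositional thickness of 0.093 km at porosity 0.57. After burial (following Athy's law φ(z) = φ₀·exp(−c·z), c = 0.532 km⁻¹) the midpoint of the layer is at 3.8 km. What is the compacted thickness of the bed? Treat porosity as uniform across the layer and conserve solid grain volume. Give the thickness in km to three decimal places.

0.043 km

Porosity at 3.8 km: φ = 0.57·exp(−0.532×3.8) = 0.0755
Solid-volume conservation: h(1−φ) = h₀(1−φ₀) ⇒ h = h₀·(1−φ₀)/(1−φ)
h = 0.093 × (1 − 0.57)/(1 − 0.0755) = 0.093 × 0.4651 = 0.0433 km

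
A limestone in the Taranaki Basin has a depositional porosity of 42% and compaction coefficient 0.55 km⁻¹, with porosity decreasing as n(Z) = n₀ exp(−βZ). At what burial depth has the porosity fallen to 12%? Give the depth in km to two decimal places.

2.28 km

Invert Athy's law: Z = ln(n₀/n) / β
Z = ln(0.42/0.12) / 0.55 = ln(3.5) / 0.55 = 1.2528 / 0.55 = 2.278 km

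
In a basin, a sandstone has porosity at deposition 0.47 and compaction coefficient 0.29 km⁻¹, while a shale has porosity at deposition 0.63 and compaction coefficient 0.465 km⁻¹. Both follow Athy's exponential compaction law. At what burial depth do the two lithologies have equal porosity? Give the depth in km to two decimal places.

Set φ₀ₐ e^(−βₐZ) = φ₀ᵦ e^(−βᵦZ) ⇒ ln(φ₀ₐ/φ₀ᵦ) = (βₐ − βᵦ)·Z
Z = ln(0.47/0.63) / (0.29 − 0.465) = -0.2930 / -0.175 = 1.674 km

1.67 km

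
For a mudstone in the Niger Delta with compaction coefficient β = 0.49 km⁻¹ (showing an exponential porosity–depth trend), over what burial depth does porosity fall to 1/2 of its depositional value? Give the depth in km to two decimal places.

phi/phi₀ = 1/2 ⇒ exp(−β·d) = 1/2 ⇒ d = ln(2) / β
d = 0.6931 / 0.49 = 1.415 km

1.41 km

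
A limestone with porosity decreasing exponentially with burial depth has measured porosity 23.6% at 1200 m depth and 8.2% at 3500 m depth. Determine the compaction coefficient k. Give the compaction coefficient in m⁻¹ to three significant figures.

Working in km (1 km = 1000 m; k in km⁻¹ = k in m⁻¹ × 1000):
Athy: phi(d) = phi₀ e^(−kd) ⇒ phi₁/phi₂ = e^{k(d₂−d₁)} ⇒ k = ln(phi₁/phi₂)/(d₂−d₁)
k = ln(0.236/0.082) / (3.5 − 1.2) = ln(2.878) / 2.3 = 1.0571 / 2.3 = 0.4596 km⁻¹

0.000460 m⁻¹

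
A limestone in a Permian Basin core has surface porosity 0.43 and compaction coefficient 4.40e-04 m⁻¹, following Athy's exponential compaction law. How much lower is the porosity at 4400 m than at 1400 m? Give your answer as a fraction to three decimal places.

0.170

Working in km (1 km = 1000 m; β in km⁻¹ = β in m⁻¹ × 1000):
phi(1.4) = 0.43·e^(−0.44×1.4) = 0.2322
phi(4.4) = 0.43·e^(−0.44×4.4) = 0.0620
Δphi = 0.2322 − 0.0620 = 0.1702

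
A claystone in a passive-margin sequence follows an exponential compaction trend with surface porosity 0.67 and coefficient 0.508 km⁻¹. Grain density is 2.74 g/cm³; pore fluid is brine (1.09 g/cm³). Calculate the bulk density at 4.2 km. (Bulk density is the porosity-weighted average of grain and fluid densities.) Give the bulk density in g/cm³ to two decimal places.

Porosity at depth: n = 0.67·exp(−0.508×4.2) = 0.67×0.1184 = 0.0793
Bulk density: ρ_b = (1−n)ρ_g + n·ρ_f = 0.9207×2.74 + 0.0793×1.09
       = 2.523 + 0.086 = 2.609 g/cm³

2.61 g/cm³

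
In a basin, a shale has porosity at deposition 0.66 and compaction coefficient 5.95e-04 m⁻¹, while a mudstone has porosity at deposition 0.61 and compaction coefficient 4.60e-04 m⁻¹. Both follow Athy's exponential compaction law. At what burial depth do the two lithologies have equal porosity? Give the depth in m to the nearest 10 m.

580 m

Working in km (1 km = 1000 m; β in km⁻¹ = β in m⁻¹ × 1000):
Set φ₀ₐ e^(−βₐd) = φ₀ᵦ e^(−βᵦd) ⇒ ln(φ₀ₐ/φ₀ᵦ) = (βₐ − βᵦ)·d
d = ln(0.66/0.61) / (0.595 − 0.46) = 0.0788 / 0.135 = 0.584 km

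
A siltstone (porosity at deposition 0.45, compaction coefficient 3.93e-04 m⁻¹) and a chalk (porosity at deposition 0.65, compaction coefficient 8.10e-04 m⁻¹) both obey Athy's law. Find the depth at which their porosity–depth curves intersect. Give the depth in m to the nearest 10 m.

880 m

Working in km (1 km = 1000 m; c in km⁻¹ = c in m⁻¹ × 1000):
Set n₀ₐ e^(−cₐz) = n₀ᵦ e^(−cᵦz) ⇒ ln(n₀ₐ/n₀ᵦ) = (cₐ − cᵦ)·z
z = ln(0.45/0.65) / (0.393 − 0.81) = -0.3677 / -0.417 = 0.882 km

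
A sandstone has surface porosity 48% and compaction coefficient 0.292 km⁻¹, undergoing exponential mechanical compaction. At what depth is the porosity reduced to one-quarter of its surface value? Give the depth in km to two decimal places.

4.75 km

n/n₀ = 1/4 ⇒ exp(−c·Z) = 1/4 ⇒ Z = ln(4) / c
Z = 1.3863 / 0.292 = 4.748 km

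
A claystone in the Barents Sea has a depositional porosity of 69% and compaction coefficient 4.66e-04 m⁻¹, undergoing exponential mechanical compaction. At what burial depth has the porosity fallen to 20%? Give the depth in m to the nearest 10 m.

Working in km (1 km = 1000 m; c in km⁻¹ = c in m⁻¹ × 1000):
Invert Athy's law: z = ln(n₀/n) / c
z = ln(0.69/0.2) / 0.466 = ln(3.45) / 0.466 = 1.2384 / 0.466 = 2.657 km

2660 m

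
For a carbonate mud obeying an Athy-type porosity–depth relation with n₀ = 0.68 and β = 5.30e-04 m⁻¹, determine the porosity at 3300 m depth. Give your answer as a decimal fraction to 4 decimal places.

Working in km (1 km = 1000 m; β in km⁻¹ = β in m⁻¹ × 1000):
n = n₀·exp(−β·z) = 0.68 × exp(−0.53 × 3.3) = 0.68 × exp(−1.749)
  = 0.68 × 0.1739 = 0.1183

0.1183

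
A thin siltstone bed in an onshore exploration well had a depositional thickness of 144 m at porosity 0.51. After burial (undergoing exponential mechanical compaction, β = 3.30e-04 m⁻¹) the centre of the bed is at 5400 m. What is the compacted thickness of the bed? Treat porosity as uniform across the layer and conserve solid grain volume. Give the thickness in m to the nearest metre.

77 m

Working in km (1 km = 1000 m; β in km⁻¹ = β in m⁻¹ × 1000):
Porosity at 5.4 km: φ = 0.51·exp(−0.33×5.4) = 0.0858
Solid-volume conservation: h(1−φ) = h₀(1−φ₀) ⇒ h = h₀·(1−φ₀)/(1−φ)
h = 0.144 × (1 − 0.51)/(1 − 0.0858) = 0.144 × 0.5360 = 0.0772 km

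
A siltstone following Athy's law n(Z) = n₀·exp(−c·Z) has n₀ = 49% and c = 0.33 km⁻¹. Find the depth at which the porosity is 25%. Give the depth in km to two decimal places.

2.04 km

Invert Athy's law: Z = ln(n₀/n) / c
Z = ln(0.49/0.25) / 0.33 = ln(1.96) / 0.33 = 0.6729 / 0.33 = 2.039 km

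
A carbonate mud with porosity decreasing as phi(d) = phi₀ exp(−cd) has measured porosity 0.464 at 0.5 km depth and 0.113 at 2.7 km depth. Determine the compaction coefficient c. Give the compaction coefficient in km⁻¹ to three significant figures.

0.642 km⁻¹

Athy: phi(d) = phi₀ e^(−cd) ⇒ phi₁/phi₂ = e^{c(d₂−d₁)} ⇒ c = ln(phi₁/phi₂)/(d₂−d₁)
c = ln(0.464/0.113) / (2.7 − 0.5) = ln(4.106) / 2.2 = 1.4125 / 2.2 = 0.642 km⁻¹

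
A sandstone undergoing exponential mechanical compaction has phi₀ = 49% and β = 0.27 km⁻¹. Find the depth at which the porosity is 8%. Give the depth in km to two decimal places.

Invert Athy's law: d = ln(phi₀/phi) / β
d = ln(0.49/0.08) / 0.27 = ln(6.125) / 0.27 = 1.8124 / 0.27 = 6.713 km

6.71 km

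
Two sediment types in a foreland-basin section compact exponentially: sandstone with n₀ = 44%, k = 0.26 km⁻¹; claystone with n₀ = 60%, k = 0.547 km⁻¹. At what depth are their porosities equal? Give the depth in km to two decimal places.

Set n₀ₐ e^(−kₐd) = n₀ᵦ e^(−kᵦd) ⇒ ln(n₀ₐ/n₀ᵦ) = (kₐ − kᵦ)·d
d = ln(0.44/0.6) / (0.26 − 0.547) = -0.3102 / -0.287 = 1.081 km

1.08 km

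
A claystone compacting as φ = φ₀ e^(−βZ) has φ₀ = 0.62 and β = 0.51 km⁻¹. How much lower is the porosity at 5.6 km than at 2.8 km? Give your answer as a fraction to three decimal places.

0.113

φ(2.8) = 0.62·e^(−0.51×2.8) = 0.1487
φ(5.6) = 0.62·e^(−0.51×5.6) = 0.0356
Δφ = 0.1487 − 0.0356 = 0.1130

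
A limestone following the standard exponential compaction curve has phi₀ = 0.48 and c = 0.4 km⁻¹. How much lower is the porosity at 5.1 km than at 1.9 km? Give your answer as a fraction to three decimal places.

phi(1.9) = 0.48·e^(−0.4×1.9) = 0.2245
phi(5.1) = 0.48·e^(−0.4×5.1) = 0.0624
Δphi = 0.2245 − 0.0624 = 0.1621

0.162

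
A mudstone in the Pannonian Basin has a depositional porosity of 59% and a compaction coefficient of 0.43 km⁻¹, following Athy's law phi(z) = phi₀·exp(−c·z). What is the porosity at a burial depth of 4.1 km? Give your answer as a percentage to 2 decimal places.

10.12%

phi = phi₀·exp(−c·z) = 0.59 × exp(−0.43 × 4.1) = 0.59 × exp(−1.763)
  = 0.59 × 0.1715 = 0.1012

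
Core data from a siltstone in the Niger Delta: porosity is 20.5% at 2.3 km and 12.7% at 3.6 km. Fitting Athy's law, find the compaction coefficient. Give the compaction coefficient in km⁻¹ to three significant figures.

0.368 km⁻¹

Athy: n(z) = n₀ e^(−cz) ⇒ n₁/n₂ = e^{c(z₂−z₁)} ⇒ c = ln(n₁/n₂)/(z₂−z₁)
c = ln(0.205/0.127) / (3.6 − 2.3) = ln(1.614) / 1.3 = 0.4788 / 1.3 = 0.3683 km⁻¹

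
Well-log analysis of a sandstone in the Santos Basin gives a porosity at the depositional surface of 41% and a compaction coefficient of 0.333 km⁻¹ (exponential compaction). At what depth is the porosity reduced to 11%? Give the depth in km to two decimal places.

3.95 km

Invert Athy's law: d = ln(φ₀/φ) / k
d = ln(0.41/0.11) / 0.333 = ln(3.727) / 0.333 = 1.3157 / 0.333 = 3.951 km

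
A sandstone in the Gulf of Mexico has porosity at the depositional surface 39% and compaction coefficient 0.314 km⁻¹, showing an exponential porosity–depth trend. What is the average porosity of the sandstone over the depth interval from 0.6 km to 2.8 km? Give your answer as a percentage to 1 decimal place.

⟨n⟩ = (1/(d₂−d₁)) ∫ n₀ e^(−kd) dd = n₀·(e^(−k·d₁) − e^(−k·d₂)) / (k·(d₂−d₁))
e^(−0.314×0.6) = 0.8283; e^(−0.314×2.8) = 0.4151
⟨n⟩ = 0.39 × (0.8283 − 0.4151) / (0.314 × 2.2) = 0.39 × 0.5981 = 0.2333

23.3%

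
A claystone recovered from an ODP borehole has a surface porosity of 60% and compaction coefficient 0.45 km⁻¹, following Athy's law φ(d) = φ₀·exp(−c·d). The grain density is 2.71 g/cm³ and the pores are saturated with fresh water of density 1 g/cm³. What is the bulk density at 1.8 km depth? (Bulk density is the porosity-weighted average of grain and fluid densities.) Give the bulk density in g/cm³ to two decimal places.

Porosity at depth: φ = 0.6·exp(−0.45×1.8) = 0.6×0.4449 = 0.2669
Bulk density: ρ_b = (1−φ)ρ_g + φ·ρ_f = 0.7331×2.71 + 0.2669×1
       = 1.987 + 0.267 = 2.254 g/cm³

2.25 g/cm³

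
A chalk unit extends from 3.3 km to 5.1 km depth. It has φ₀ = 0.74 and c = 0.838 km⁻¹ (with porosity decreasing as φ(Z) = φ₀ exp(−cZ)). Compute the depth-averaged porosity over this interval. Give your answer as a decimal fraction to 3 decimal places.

0.024

⟨φ⟩ = (1/(Z₂−Z₁)) ∫ φ₀ e^(−cZ) dZ = φ₀·(e^(−c·Z₁) − e^(−c·Z₂)) / (c·(Z₂−Z₁))
e^(−0.838×3.3) = 0.0630; e^(−0.838×5.1) = 0.0139
⟨φ⟩ = 0.74 × (0.0630 − 0.0139) / (0.838 × 1.8) = 0.74 × 0.0325 = 0.0240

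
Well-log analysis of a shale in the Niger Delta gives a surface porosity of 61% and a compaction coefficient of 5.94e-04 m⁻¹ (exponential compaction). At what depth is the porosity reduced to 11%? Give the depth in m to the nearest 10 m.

2880 m

Working in km (1 km = 1000 m; c in km⁻¹ = c in m⁻¹ × 1000):
Invert Athy's law: d = ln(phi₀/phi) / c
d = ln(0.61/0.11) / 0.594 = ln(5.545) / 0.594 = 1.7130 / 0.594 = 2.884 km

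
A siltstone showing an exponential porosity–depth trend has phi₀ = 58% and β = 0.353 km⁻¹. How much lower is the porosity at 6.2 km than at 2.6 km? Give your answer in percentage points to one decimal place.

16.7 percentage points

phi(2.6) = 0.58·e^(−0.353×2.6) = 0.2317
phi(6.2) = 0.58·e^(−0.353×6.2) = 0.0650
Δphi = 0.2317 − 0.0650 = 0.1666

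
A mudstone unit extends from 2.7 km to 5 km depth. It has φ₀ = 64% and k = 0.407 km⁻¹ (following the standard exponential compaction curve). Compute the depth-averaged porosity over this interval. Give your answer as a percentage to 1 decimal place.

13.8%

⟨φ⟩ = (1/(z₂−z₁)) ∫ φ₀ e^(−kz) dz = φ₀·(e^(−k·z₁) − e^(−k·z₂)) / (k·(z₂−z₁))
e^(−0.407×2.7) = 0.3332; e^(−0.407×5) = 0.1307
⟨φ⟩ = 0.64 × (0.3332 − 0.1307) / (0.407 × 2.3) = 0.64 × 0.2164 = 0.1385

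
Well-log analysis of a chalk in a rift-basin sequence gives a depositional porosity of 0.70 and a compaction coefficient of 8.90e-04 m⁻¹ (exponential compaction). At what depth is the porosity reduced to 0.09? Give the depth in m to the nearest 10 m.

Working in km (1 km = 1000 m; β in km⁻¹ = β in m⁻¹ × 1000):
Invert Athy's law: Z = ln(φ₀/φ) / β
Z = ln(0.7/0.09) / 0.89 = ln(7.778) / 0.89 = 2.0513 / 0.89 = 2.305 km

2300 m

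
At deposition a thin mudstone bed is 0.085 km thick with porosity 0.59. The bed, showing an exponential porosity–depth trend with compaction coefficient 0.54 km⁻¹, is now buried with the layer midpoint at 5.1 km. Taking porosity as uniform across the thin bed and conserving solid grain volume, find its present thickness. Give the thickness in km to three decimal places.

0.036 km

Porosity at 5.1 km: phi = 0.59·exp(−0.54×5.1) = 0.0376
Solid-volume conservation: h(1−phi) = h₀(1−phi₀) ⇒ h = h₀·(1−phi₀)/(1−phi)
h = 0.085 × (1 − 0.59)/(1 − 0.0376) = 0.085 × 0.4260 = 0.0362 km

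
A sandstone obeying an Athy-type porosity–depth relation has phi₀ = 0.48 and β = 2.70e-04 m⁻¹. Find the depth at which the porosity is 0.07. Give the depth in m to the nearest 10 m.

Working in km (1 km = 1000 m; β in km⁻¹ = β in m⁻¹ × 1000):
Invert Athy's law: Z = ln(phi₀/phi) / β
Z = ln(0.48/0.07) / 0.27 = ln(6.857) / 0.27 = 1.9253 / 0.27 = 7.131 km

7130 m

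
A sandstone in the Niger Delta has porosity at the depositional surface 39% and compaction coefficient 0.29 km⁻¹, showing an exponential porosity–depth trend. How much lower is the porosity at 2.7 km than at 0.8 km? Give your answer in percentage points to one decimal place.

phi(0.8) = 0.39·e^(−0.29×0.8) = 0.3092
phi(2.7) = 0.39·e^(−0.29×2.7) = 0.1782
Δphi = 0.3092 − 0.1782 = 0.1310

13.1 percentage points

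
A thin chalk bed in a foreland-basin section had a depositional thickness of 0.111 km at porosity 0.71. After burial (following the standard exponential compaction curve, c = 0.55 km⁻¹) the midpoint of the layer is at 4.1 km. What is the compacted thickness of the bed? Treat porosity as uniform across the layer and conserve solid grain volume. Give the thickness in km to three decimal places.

0.035 km

Porosity at 4.1 km: phi = 0.71·exp(−0.55×4.1) = 0.0745
Solid-volume conservation: h(1−phi) = h₀(1−phi₀) ⇒ h = h₀·(1−phi₀)/(1−phi)
h = 0.111 × (1 − 0.71)/(1 − 0.0745) = 0.111 × 0.3133 = 0.0348 km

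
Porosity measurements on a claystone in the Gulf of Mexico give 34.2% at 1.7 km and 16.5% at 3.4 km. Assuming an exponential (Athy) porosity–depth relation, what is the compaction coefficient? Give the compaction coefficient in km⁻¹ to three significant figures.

Athy: n(d) = n₀ e^(−kd) ⇒ n₁/n₂ = e^{k(d₂−d₁)} ⇒ k = ln(n₁/n₂)/(d₂−d₁)
k = ln(0.342/0.165) / (3.4 − 1.7) = ln(2.073) / 1.7 = 0.7289 / 1.7 = 0.4287 km⁻¹

0.429 km⁻¹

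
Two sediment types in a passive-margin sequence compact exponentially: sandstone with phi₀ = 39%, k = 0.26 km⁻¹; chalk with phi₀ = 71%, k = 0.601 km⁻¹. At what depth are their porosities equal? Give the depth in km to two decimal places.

1.76 km

Set phi₀ₐ e^(−kₐZ) = phi₀ᵦ e^(−kᵦZ) ⇒ ln(phi₀ₐ/phi₀ᵦ) = (kₐ − kᵦ)·Z
Z = ln(0.39/0.71) / (0.26 − 0.601) = -0.5991 / -0.341 = 1.757 km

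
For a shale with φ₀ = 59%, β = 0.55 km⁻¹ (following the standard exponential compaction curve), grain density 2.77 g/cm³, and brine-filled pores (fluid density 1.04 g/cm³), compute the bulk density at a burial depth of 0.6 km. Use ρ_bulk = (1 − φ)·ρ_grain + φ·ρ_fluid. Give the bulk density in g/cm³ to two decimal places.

Porosity at depth: φ = 0.59·exp(−0.55×0.6) = 0.59×0.7189 = 0.4242
Bulk density: ρ_b = (1−φ)ρ_g + φ·ρ_f = 0.5758×2.77 + 0.4242×1.04
       = 1.595 + 0.441 = 2.036 g/cm³

2.04 g/cm³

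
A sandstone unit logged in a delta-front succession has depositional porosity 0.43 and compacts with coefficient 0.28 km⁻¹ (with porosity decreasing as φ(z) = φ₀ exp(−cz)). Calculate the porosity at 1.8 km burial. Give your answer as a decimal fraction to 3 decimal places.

0.260

φ = φ₀·exp(−c·z) = 0.43 × exp(−0.28 × 1.8) = 0.43 × exp(−0.504)
  = 0.43 × 0.6041 = 0.2598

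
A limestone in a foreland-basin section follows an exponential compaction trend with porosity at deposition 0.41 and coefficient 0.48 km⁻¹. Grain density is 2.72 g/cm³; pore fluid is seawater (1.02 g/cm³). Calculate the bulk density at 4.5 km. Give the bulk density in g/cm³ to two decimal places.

Porosity at depth: phi = 0.41·exp(−0.48×4.5) = 0.41×0.1153 = 0.0473
Bulk density: ρ_b = (1−phi)ρ_g + phi·ρ_f = 0.9527×2.72 + 0.0473×1.02
       = 2.591 + 0.048 = 2.640 g/cm³

2.64 g/cm³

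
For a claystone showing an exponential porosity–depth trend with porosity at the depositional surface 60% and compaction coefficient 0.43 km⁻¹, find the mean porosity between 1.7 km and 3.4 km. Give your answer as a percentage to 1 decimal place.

⟨φ⟩ = (1/(d₂−d₁)) ∫ φ₀ e^(−cd) dd = φ₀·(e^(−c·d₁) − e^(−c·d₂)) / (c·(d₂−d₁))
e^(−0.43×1.7) = 0.4814; e^(−0.43×3.4) = 0.2318
⟨φ⟩ = 0.6 × (0.4814 − 0.2318) / (0.43 × 1.7) = 0.6 × 0.3415 = 0.2049

20.5%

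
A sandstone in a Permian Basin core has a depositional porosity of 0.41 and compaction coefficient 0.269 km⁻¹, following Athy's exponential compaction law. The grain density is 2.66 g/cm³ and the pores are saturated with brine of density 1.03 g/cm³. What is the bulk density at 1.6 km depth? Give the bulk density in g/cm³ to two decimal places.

2.23 g/cm³

Porosity at depth: φ = 0.41·exp(−0.269×1.6) = 0.41×0.6502 = 0.2666
Bulk density: ρ_b = (1−φ)ρ_g + φ·ρ_f = 0.7334×2.66 + 0.2666×1.03
       = 1.951 + 0.275 = 2.225 g/cm³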